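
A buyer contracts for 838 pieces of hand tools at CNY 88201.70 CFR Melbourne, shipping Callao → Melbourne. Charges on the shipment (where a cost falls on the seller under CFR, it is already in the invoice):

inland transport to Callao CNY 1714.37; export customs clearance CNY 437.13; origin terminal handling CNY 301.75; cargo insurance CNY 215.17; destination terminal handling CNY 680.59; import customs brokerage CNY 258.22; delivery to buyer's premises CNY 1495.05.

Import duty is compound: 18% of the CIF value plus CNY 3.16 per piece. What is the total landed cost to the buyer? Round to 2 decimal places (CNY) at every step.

CFR: the seller pays costs through ocean freight to the destination port, but not insurance.
Already in the invoice (seller's account under CFR): inland to port, export clearance, origin terminal — exclude.
CIF value = CFR price + insurance = 88201.70 + 215.17 = 88416.87
Ad valorem component: 88416.87 × 18% = 15915.04
Specific component: 838 × 3.16 = 2648.08
Import duty = 15915.04 + 2648.08 = 18563.12
Buyer bears: insurance 215.17 + destination terminal 680.59 + brokerage 258.22 + delivery 1495.05 + duty 18563.12 = 21212.15
Landed cost = invoice 88201.70 + 21212.15 = 109413.85

Total landed cost: CNY 109413.85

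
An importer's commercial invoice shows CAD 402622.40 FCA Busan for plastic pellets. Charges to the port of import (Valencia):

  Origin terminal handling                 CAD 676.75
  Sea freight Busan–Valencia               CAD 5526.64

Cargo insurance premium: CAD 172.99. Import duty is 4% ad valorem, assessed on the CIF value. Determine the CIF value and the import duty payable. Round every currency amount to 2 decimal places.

CIF = FCA price + pre-shipment costs + freight + insurance
CIF = 402622.40 + 676.75 + 5526.64 + 172.99 = 408998.78
Import duty = 408998.78 × 4% = 16359.95

CIF value: CAD 408998.78; import duty: CAD 16359.95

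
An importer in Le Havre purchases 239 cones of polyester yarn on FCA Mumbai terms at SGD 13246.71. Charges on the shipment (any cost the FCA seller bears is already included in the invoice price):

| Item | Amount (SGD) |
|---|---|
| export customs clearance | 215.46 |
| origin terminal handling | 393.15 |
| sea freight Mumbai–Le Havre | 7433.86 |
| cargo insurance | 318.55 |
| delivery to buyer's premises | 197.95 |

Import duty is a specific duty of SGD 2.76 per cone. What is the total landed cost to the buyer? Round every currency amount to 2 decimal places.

Total landed cost: SGD 22249.86

FCA: the seller delivers export-cleared goods to the carrier; the buyer bears costs from that point.
Already in the invoice (seller's account under FCA): export clearance — exclude.
CIF value = FCA price + origin terminal + freight + insurance = 13246.71 + 393.15 + 7433.86 + 318.55 = 21392.27
Import duty = 239 × 2.76 = 659.64
Buyer bears: origin terminal 393.15 + freight 7433.86 + insurance 318.55 + delivery 197.95 + duty 659.64 = 9003.15
Landed cost = invoice 13246.71 + 9003.15 = 22249.86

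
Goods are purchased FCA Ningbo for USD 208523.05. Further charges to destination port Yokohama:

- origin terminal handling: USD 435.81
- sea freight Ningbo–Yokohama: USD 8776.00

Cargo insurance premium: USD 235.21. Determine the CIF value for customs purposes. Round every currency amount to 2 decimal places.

CIF value: USD 217970.07

CIF = FCA price + pre-shipment costs + freight + insurance
CIF = 208523.05 + 435.81 + 8776.00 + 235.21 = 217970.07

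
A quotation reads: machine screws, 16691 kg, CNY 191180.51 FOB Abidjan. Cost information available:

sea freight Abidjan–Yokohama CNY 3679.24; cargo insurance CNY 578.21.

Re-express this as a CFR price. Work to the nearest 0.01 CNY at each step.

CFR price: CNY 194859.75

Not relevant to the conversion: insurance — on the buyer under both terms; not part of either seller's price.
From FOB to CFR, the seller additionally bears: freight.
CFR price = 191180.51 + 3679.24 = 194859.75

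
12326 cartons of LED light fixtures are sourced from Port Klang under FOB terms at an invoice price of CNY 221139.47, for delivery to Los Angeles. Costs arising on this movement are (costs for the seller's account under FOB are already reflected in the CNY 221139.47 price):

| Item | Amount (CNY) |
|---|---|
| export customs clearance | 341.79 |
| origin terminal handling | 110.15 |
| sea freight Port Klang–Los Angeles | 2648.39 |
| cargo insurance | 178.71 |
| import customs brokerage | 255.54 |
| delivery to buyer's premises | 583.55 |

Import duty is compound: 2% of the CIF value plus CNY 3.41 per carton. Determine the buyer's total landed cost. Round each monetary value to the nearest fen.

Total landed cost: CNY 271316.65

FOB: the seller bears costs until goods are on board at the origin port; the buyer bears freight, insurance and all costs thereafter.
Already in the invoice (seller's account under FOB): export clearance, origin terminal — exclude.
CIF value = FOB price + freight + insurance = 221139.47 + 2648.39 + 178.71 = 223966.57
Ad valorem component: 223966.57 × 2% = 4479.33
Specific component: 12326 × 3.41 = 42031.66
Import duty = 4479.33 + 42031.66 = 46510.99
Buyer bears: freight 2648.39 + insurance 178.71 + brokerage 255.54 + delivery 583.55 + duty 46510.99 = 50177.18
Landed cost = invoice 221139.47 + 50177.18 = 271316.65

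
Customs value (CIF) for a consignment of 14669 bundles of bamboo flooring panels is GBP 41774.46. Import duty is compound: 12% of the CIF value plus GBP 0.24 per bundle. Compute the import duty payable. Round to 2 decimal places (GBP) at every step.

Import duty: GBP 8533.50

Ad valorem component: 41774.46 × 12% = 5012.94
Specific component: 14669 × 0.24 = 3520.56
Import duty = 5012.94 + 3520.56 = 8533.50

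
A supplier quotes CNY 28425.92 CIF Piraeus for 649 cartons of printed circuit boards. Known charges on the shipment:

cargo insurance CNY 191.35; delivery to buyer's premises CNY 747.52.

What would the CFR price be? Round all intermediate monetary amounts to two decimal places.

CFR price: CNY 28234.57

Not relevant to the conversion: delivery — on the buyer under both terms; not part of either seller's price.
From CIF to CFR, the seller no longer bears: insurance.
CFR price = 28425.92 − 191.35 = 28234.57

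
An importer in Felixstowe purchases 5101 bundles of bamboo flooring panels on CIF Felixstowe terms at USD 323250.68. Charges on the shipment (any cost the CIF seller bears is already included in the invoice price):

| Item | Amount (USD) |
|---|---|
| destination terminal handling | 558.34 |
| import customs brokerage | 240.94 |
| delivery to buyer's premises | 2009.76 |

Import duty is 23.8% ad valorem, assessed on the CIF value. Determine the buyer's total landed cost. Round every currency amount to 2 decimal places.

Total landed cost: USD 402993.38

CIF: the seller pays costs through ocean freight and marine insurance to the destination port.
The CIF price already equals the CIF value: 323250.68
Import duty = 323250.68 × 23.8% = 76933.66
Buyer bears: destination terminal 558.34 + brokerage 240.94 + delivery 2009.76 + duty 76933.66 = 79742.70
Landed cost = invoice 323250.68 + 79742.70 = 402993.38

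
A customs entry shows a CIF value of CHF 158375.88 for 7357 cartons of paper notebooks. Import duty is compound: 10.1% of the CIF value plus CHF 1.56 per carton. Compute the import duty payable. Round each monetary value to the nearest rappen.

Import duty: CHF 27472.88

Ad valorem component: 158375.88 × 10.1% = 15995.96
Specific component: 7357 × 1.56 = 11476.92
Import duty = 15995.96 + 11476.92 = 27472.88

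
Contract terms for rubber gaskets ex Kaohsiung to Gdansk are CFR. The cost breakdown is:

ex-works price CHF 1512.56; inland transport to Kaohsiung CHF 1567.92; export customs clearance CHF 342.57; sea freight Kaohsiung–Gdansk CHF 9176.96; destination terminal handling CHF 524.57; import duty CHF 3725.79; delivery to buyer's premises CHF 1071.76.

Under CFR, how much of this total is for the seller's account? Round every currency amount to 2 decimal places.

Seller's account: CHF 12600.01

CFR: the seller pays costs through ocean freight to the destination port, but not insurance.
Seller's account: goods 1512.56 + inland to port 1567.92 + export clearance 342.57 + freight 9176.96 = 12600.01
Buyer's account: destination terminal 524.57 + duty 3725.79 + delivery 1071.76 = 5322.12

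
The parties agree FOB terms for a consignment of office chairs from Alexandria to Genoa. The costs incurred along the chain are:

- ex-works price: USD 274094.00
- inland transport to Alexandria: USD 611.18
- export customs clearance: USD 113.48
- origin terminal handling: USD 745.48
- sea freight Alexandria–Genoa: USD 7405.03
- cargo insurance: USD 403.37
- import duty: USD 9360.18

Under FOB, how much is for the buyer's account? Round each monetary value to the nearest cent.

Buyer's account: USD 17168.58

FOB: the seller bears costs until goods are on board at the origin port; the buyer bears freight, insurance and all costs thereafter.
Seller's account: goods 274094.00 + inland to port 611.18 + export clearance 113.48 + origin terminal 745.48 = 275564.14
Buyer's account: freight 7405.03 + insurance 403.37 + duty 9360.18 = 17168.58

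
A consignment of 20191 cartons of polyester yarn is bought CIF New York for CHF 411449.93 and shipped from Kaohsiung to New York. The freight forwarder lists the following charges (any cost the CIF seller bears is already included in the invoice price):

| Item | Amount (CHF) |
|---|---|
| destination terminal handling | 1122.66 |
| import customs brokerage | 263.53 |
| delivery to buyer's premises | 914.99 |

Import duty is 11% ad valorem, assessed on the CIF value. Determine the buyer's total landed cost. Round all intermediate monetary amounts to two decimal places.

CIF: the seller pays costs through ocean freight and marine insurance to the destination port.
The CIF price already equals the CIF value: 411449.93
Import duty = 411449.93 × 11% = 45259.49
Buyer bears: destination terminal 1122.66 + brokerage 263.53 + delivery 914.99 + duty 45259.49 = 47560.67
Landed cost = invoice 411449.93 + 47560.67 = 459010.60

Total landed cost: CHF 459010.60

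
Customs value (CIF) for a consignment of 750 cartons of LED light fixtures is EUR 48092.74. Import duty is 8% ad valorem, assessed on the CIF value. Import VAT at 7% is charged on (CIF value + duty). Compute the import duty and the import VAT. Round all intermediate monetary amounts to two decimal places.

Import duty: EUR 3847.42; import VAT: EUR 3635.81

Import duty = 48092.74 × 8% = 3847.42
VAT base = CIF + duty = 48092.74 + 3847.42 = 51940.16
Import VAT = 51940.16 × 7% = 3635.81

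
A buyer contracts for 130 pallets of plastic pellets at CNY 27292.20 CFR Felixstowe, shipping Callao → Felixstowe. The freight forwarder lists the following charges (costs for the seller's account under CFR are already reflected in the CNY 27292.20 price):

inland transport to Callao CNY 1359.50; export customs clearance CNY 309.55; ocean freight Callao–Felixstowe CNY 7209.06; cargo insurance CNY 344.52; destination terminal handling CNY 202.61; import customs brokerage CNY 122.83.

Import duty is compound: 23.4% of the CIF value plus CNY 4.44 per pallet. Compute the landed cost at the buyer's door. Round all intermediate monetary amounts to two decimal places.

Total landed cost: CNY 35006.35

CFR: the seller pays costs through ocean freight to the destination port, but not insurance.
Already in the invoice (seller's account under CFR): inland to port, export clearance, freight — exclude.
CIF value = CFR price + insurance = 27292.20 + 344.52 = 27636.72
Ad valorem component: 27636.72 × 23.4% = 6466.99
Specific component: 130 × 4.44 = 577.20
Import duty = 6466.99 + 577.20 = 7044.19
Buyer bears: insurance 344.52 + destination terminal 202.61 + brokerage 122.83 + duty 7044.19 = 7714.15
Landed cost = invoice 27292.20 + 7714.15 = 35006.35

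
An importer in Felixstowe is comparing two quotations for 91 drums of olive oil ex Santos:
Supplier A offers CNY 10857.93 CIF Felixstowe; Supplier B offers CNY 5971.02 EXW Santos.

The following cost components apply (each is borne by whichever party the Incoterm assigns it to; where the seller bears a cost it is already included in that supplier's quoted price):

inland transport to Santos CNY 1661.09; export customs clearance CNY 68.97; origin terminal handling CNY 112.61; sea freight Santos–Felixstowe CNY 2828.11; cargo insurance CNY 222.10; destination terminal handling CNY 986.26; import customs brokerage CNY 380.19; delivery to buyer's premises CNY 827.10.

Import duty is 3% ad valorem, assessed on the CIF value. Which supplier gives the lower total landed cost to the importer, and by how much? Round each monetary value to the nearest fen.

Supplier A (CIF):
The CIF price already equals the CIF value: 10857.93
Import duty = 10857.93 × 3% = 325.74
Buyer bears (A): 986.26 + 380.19 + 827.10 = 2193.55
Landed cost (A) = invoice 10857.93 + 2193.55 + duty 325.74 = 13377.22
Supplier B (EXW):
CIF value = EXW price + inland to port + export clearance + origin terminal + freight + insurance = 5971.02 + 1661.09 + 68.97 + 112.61 + 2828.11 + 222.10 = 10863.90
Import duty = 10863.90 × 3% = 325.92
Buyer bears (B): 1661.09 + 68.97 + 112.61 + 2828.11 + 222.10 + 986.26 + 380.19 + 827.10 = 7086.43
Landed cost (B) = invoice 5971.02 + 7086.43 + duty 325.92 = 13383.37
Difference = |13377.22 − 13383.37| = 6.15

Supplier A is cheaper by CNY 6.15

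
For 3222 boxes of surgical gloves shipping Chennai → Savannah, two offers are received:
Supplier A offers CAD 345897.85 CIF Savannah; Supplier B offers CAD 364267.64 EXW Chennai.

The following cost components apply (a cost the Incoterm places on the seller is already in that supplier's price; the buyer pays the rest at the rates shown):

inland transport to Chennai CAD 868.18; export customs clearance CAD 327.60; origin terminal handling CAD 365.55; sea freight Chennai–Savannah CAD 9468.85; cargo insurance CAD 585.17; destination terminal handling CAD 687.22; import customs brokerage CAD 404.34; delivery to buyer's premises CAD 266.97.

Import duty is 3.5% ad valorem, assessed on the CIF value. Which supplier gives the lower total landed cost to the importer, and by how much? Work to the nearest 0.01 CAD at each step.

Supplier A is cheaper by CAD 31034.62

Supplier A (CIF):
The CIF price already equals the CIF value: 345897.85
Import duty = 345897.85 × 3.5% = 12106.42
Buyer bears (A): 687.22 + 404.34 + 266.97 = 1358.53
Landed cost (A) = invoice 345897.85 + 1358.53 + duty 12106.42 = 359362.80
Supplier B (EXW):
CIF value = EXW price + inland to port + export clearance + origin terminal + freight + insurance = 364267.64 + 868.18 + 327.60 + 365.55 + 9468.85 + 585.17 = 375882.99
Import duty = 375882.99 × 3.5% = 13155.90
Buyer bears (B): 868.18 + 327.60 + 365.55 + 9468.85 + 585.17 + 687.22 + 404.34 + 266.97 = 12973.88
Landed cost (B) = invoice 364267.64 + 12973.88 + duty 13155.90 = 390397.42
Difference = |359362.80 − 390397.42| = 31034.62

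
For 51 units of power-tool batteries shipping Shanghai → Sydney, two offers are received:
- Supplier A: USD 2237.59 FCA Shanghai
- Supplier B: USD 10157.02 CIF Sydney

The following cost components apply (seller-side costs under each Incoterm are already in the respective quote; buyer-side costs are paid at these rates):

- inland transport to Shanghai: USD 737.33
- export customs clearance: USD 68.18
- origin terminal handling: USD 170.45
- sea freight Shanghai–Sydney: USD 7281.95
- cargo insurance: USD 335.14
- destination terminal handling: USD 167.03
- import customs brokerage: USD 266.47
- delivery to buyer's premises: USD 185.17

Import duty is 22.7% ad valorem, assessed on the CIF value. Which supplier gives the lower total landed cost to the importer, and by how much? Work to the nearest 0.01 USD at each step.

Supplier A is cheaper by USD 161.83

Supplier A (FCA):
CIF value = FCA price + origin terminal + freight + insurance = 2237.59 + 170.45 + 7281.95 + 335.14 = 10025.13
Import duty = 10025.13 × 22.7% = 2275.70
Buyer bears (A): 170.45 + 7281.95 + 335.14 + 167.03 + 266.47 + 185.17 = 8406.21
Landed cost (A) = invoice 2237.59 + 8406.21 + duty 2275.70 = 12919.50
Supplier B (CIF):
The CIF price already equals the CIF value: 10157.02
Import duty = 10157.02 × 22.7% = 2305.64
Buyer bears (B): 167.03 + 266.47 + 185.17 = 618.67
Landed cost (B) = invoice 10157.02 + 618.67 + duty 2305.64 = 13081.33
Difference = |12919.50 − 13081.33| = 161.83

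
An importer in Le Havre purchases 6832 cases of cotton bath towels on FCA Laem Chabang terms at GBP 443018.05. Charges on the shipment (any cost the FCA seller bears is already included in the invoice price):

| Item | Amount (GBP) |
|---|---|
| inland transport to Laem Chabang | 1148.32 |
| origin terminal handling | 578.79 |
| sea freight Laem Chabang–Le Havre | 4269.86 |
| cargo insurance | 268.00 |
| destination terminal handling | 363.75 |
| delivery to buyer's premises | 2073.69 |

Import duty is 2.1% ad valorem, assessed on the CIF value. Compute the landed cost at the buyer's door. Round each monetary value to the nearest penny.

FCA: the seller delivers export-cleared goods to the carrier; the buyer bears costs from that point.
Already in the invoice (seller's account under FCA): inland to port — exclude.
CIF value = FCA price + origin terminal + freight + insurance = 443018.05 + 578.79 + 4269.86 + 268.00 = 448134.70
Import duty = 448134.70 × 2.1% = 9410.83
Buyer bears: origin terminal 578.79 + freight 4269.86 + insurance 268.00 + destination terminal 363.75 + delivery 2073.69 + duty 9410.83 = 16964.92
Landed cost = invoice 443018.05 + 16964.92 = 459982.97

Total landed cost: GBP 459982.97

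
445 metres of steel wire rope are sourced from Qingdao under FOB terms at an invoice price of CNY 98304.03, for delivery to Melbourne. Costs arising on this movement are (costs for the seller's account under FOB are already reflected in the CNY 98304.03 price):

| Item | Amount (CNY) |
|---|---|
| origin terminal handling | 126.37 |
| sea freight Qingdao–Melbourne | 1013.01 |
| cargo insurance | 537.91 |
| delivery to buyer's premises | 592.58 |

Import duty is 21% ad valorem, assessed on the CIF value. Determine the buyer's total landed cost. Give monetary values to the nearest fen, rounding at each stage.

Total landed cost: CNY 121417.07

FOB: the seller bears costs until goods are on board at the origin port; the buyer bears freight, insurance and all costs thereafter.
Already in the invoice (seller's account under FOB): origin terminal — exclude.
CIF value = FOB price + freight + insurance = 98304.03 + 1013.01 + 537.91 = 99854.95
Import duty = 99854.95 × 21% = 20969.54
Buyer bears: freight 1013.01 + insurance 537.91 + delivery 592.58 + duty 20969.54 = 23113.04
Landed cost = invoice 98304.03 + 23113.04 = 121417.07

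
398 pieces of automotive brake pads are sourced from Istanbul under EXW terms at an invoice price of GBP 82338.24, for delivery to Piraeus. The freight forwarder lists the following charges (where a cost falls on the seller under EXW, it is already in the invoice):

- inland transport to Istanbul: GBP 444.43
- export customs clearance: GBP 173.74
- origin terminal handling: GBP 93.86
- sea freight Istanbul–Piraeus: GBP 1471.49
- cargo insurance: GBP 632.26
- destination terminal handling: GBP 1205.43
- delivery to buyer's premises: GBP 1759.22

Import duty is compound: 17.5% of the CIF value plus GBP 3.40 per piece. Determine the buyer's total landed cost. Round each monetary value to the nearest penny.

EXW: the seller makes goods available at their premises; the buyer bears all onward costs.
CIF value = EXW price + inland to port + export clearance + origin terminal + freight + insurance = 82338.24 + 444.43 + 173.74 + 93.86 + 1471.49 + 632.26 = 85154.02
Ad valorem component: 85154.02 × 17.5% = 14901.95
Specific component: 398 × 3.40 = 1353.20
Import duty = 14901.95 + 1353.20 = 16255.15
Buyer bears: inland to port 444.43 + export clearance 173.74 + origin terminal 93.86 + freight 1471.49 + insurance 632.26 + destination terminal 1205.43 + delivery 1759.22 + duty 16255.15 = 22035.58
Landed cost = invoice 82338.24 + 22035.58 = 104373.82

Total landed cost: GBP 104373.82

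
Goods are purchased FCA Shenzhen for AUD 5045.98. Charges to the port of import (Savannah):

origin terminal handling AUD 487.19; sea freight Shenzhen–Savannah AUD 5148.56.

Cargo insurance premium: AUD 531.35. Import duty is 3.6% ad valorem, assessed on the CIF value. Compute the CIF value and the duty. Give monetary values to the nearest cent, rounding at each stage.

CIF value: AUD 11213.08; import duty: AUD 403.67

CIF = FCA price + pre-shipment costs + freight + insurance
CIF = 5045.98 + 487.19 + 5148.56 + 531.35 = 11213.08
Import duty = 11213.08 × 3.6% = 403.67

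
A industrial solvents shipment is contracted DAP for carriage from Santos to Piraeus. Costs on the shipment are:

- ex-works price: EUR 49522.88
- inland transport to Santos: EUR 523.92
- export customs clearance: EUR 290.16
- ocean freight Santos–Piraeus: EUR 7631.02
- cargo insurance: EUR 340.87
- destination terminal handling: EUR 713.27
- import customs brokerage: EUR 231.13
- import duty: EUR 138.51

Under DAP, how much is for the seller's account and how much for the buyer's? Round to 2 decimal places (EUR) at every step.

DAP: the seller bears all costs to the named destination except import duty and clearance.
Seller's account: goods 49522.88 + inland to port 523.92 + export clearance 290.16 + freight 7631.02 + insurance 340.87 + destination terminal 713.27 = 59022.12
Buyer's account: brokerage 231.13 + duty 138.51 = 369.64

Seller: EUR 59022.12; buyer: EUR 369.64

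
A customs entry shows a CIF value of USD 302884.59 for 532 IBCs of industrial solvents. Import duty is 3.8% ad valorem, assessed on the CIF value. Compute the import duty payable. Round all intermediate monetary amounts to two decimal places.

Import duty: USD 11509.61

Import duty = 302884.59 × 3.8% = 11509.61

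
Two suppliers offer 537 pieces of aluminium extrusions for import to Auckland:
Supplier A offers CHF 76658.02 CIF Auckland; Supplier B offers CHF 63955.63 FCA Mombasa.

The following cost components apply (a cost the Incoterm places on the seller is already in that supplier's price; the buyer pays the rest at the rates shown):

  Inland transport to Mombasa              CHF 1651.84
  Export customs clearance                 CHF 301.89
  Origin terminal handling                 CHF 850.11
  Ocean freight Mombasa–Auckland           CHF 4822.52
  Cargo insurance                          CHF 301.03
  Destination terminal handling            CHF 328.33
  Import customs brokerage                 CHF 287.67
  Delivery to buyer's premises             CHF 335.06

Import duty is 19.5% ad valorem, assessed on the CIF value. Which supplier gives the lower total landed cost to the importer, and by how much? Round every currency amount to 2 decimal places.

Supplier A (CIF):
The CIF price already equals the CIF value: 76658.02
Import duty = 76658.02 × 19.5% = 14948.31
Buyer bears (A): 328.33 + 287.67 + 335.06 = 951.06
Landed cost (A) = invoice 76658.02 + 951.06 + duty 14948.31 = 92557.39
Supplier B (FCA):
CIF value = FCA price + origin terminal + freight + insurance = 63955.63 + 850.11 + 4822.52 + 301.03 = 69929.29
Import duty = 69929.29 × 19.5% = 13636.21
Buyer bears (B): 850.11 + 4822.52 + 301.03 + 328.33 + 287.67 + 335.06 = 6924.72
Landed cost (B) = invoice 63955.63 + 6924.72 + duty 13636.21 = 84516.56
Difference = |92557.39 − 84516.56| = 8040.83

Supplier B is cheaper by CHF 8040.83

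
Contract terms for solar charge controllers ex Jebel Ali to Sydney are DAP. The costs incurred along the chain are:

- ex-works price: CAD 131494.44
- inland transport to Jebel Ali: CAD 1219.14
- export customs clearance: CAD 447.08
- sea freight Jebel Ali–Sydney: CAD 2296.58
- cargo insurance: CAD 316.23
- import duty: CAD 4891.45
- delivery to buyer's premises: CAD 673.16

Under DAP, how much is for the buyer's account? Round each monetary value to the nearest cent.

Buyer's account: CAD 4891.45

DAP: the seller bears all costs to the named destination except import duty and clearance.
Seller's account: goods 131494.44 + inland to port 1219.14 + export clearance 447.08 + freight 2296.58 + insurance 316.23 + delivery 673.16 = 136446.63
Buyer's account: duty 4891.45 = 4891.45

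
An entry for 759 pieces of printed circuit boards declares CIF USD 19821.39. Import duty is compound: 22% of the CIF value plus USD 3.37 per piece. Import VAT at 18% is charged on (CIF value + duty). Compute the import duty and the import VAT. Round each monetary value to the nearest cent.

Ad valorem component: 19821.39 × 22% = 4360.71
Specific component: 759 × 3.37 = 2557.83
Import duty = 4360.71 + 2557.83 = 6918.54
VAT base = CIF + duty = 19821.39 + 6918.54 = 26739.93
Import VAT = 26739.93 × 18% = 4813.19

Import duty: USD 6918.54; import VAT: USD 4813.19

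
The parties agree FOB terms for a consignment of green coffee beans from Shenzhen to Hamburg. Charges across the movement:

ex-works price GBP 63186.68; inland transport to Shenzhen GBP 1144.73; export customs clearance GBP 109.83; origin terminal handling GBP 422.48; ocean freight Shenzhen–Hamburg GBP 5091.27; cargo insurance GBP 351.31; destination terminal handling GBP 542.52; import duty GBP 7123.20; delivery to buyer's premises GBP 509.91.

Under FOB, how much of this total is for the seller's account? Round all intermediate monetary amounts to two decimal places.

FOB: the seller bears costs until goods are on board at the origin port; the buyer bears freight, insurance and all costs thereafter.
Seller's account: goods 63186.68 + inland to port 1144.73 + export clearance 109.83 + origin terminal 422.48 = 64863.72
Buyer's account: freight 5091.27 + insurance 351.31 + destination terminal 542.52 + duty 7123.20 + delivery 509.91 = 13618.21

Seller's account: GBP 64863.72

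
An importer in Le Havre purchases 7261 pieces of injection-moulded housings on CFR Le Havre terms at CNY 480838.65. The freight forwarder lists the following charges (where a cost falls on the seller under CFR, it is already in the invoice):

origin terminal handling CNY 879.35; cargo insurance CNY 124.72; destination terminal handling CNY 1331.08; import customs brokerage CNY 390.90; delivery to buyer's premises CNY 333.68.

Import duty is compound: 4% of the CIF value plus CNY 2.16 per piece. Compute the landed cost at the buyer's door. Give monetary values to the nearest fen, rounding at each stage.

Total landed cost: CNY 517941.32

CFR: the seller pays costs through ocean freight to the destination port, but not insurance.
Already in the invoice (seller's account under CFR): origin terminal — exclude.
CIF value = CFR price + insurance = 480838.65 + 124.72 = 480963.37
Ad valorem component: 480963.37 × 4% = 19238.53
Specific component: 7261 × 2.16 = 15683.76
Import duty = 19238.53 + 15683.76 = 34922.29
Buyer bears: insurance 124.72 + destination terminal 1331.08 + brokerage 390.90 + delivery 333.68 + duty 34922.29 = 37102.67
Landed cost = invoice 480838.65 + 37102.67 = 517941.32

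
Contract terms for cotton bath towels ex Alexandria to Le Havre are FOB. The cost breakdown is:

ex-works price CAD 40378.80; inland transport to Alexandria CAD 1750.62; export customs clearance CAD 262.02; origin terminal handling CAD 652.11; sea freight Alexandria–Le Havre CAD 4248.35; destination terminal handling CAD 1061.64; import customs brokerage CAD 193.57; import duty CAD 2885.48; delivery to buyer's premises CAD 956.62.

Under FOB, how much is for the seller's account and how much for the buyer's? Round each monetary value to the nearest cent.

FOB: the seller bears costs until goods are on board at the origin port; the buyer bears freight, insurance and all costs thereafter.
Seller's account: goods 40378.80 + inland to port 1750.62 + export clearance 262.02 + origin terminal 652.11 = 43043.55
Buyer's account: freight 4248.35 + destination terminal 1061.64 + brokerage 193.57 + duty 2885.48 + delivery 956.62 = 9345.66

Seller: CAD 43043.55; buyer: CAD 9345.66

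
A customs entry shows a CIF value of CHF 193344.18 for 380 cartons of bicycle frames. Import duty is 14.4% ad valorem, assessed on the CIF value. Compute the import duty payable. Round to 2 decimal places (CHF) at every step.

Import duty: CHF 27841.56

Import duty = 193344.18 × 14.4% = 27841.56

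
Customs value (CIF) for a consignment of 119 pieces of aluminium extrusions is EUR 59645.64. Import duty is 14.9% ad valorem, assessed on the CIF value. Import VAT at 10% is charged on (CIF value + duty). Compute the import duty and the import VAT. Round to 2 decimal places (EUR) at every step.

Import duty = 59645.64 × 14.9% = 8887.20
VAT base = CIF + duty = 59645.64 + 8887.20 = 68532.84
Import VAT = 68532.84 × 10% = 6853.28

Import duty: EUR 8887.20; import VAT: EUR 6853.28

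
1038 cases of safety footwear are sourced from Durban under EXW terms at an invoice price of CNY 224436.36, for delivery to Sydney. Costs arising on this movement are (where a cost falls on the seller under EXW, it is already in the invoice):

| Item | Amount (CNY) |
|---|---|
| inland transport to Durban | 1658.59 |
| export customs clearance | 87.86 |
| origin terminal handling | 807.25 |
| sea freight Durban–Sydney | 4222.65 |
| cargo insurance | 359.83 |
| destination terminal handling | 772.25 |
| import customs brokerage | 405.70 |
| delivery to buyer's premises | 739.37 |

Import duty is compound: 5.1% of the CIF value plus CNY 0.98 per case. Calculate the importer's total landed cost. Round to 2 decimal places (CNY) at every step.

Total landed cost: CNY 246317.30

EXW: the seller makes goods available at their premises; the buyer bears all onward costs.
CIF value = EXW price + inland to port + export clearance + origin terminal + freight + insurance = 224436.36 + 1658.59 + 87.86 + 807.25 + 4222.65 + 359.83 = 231572.54
Ad valorem component: 231572.54 × 5.1% = 11810.20
Specific component: 1038 × 0.98 = 1017.24
Import duty = 11810.20 + 1017.24 = 12827.44
Buyer bears: inland to port 1658.59 + export clearance 87.86 + origin terminal 807.25 + freight 4222.65 + insurance 359.83 + destination terminal 772.25 + brokerage 405.70 + delivery 739.37 + duty 12827.44 = 21880.94
Landed cost = invoice 224436.36 + 21880.94 = 246317.30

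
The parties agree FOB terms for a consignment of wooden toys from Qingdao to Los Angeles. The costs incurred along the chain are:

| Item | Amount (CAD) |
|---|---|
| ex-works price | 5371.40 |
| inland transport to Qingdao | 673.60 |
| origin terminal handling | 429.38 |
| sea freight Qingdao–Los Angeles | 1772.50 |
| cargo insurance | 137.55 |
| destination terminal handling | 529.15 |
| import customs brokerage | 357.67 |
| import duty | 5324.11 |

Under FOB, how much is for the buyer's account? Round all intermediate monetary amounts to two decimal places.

FOB: the seller bears costs until goods are on board at the origin port; the buyer bears freight, insurance and all costs thereafter.
Seller's account: goods 5371.40 + inland to port 673.60 + origin terminal 429.38 = 6474.38
Buyer's account: freight 1772.50 + insurance 137.55 + destination terminal 529.15 + brokerage 357.67 + duty 5324.11 = 8120.98

Buyer's account: CAD 8120.98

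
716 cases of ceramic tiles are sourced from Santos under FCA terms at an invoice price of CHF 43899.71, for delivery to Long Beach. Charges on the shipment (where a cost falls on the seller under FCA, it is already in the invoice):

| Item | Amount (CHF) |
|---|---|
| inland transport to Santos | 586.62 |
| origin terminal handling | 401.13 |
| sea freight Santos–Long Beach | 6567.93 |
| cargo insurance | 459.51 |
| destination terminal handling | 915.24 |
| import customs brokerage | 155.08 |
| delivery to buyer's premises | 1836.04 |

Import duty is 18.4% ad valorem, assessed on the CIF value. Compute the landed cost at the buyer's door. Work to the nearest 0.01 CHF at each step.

FCA: the seller delivers export-cleared goods to the carrier; the buyer bears costs from that point.
Already in the invoice (seller's account under FCA): inland to port — exclude.
CIF value = FCA price + origin terminal + freight + insurance = 43899.71 + 401.13 + 6567.93 + 459.51 = 51328.28
Import duty = 51328.28 × 18.4% = 9444.40
Buyer bears: origin terminal 401.13 + freight 6567.93 + insurance 459.51 + destination terminal 915.24 + brokerage 155.08 + delivery 1836.04 + duty 9444.40 = 19779.33
Landed cost = invoice 43899.71 + 19779.33 = 63679.04

Total landed cost: CHF 63679.04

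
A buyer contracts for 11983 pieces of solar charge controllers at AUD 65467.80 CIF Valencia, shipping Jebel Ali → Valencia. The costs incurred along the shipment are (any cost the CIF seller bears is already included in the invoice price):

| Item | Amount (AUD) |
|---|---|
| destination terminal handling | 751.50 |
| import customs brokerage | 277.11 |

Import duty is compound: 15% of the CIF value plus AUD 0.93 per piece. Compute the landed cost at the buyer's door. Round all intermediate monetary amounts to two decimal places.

CIF: the seller pays costs through ocean freight and marine insurance to the destination port.
The CIF price already equals the CIF value: 65467.80
Ad valorem component: 65467.80 × 15% = 9820.17
Specific component: 11983 × 0.93 = 11144.19
Import duty = 9820.17 + 11144.19 = 20964.36
Buyer bears: destination terminal 751.50 + brokerage 277.11 + duty 20964.36 = 21992.97
Landed cost = invoice 65467.80 + 21992.97 = 87460.77

Total landed cost: AUD 87460.77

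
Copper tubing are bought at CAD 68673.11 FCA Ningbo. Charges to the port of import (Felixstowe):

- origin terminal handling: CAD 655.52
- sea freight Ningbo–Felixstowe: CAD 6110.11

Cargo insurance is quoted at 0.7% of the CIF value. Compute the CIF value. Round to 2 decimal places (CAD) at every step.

Let C be the CIF value. C = FCA price + pre-shipment costs + freight + 0.7% × C
C − 0.7% × C = 68673.11 + 655.52 + 6110.11
0.993 × C = 75438.74
C = 75438.74 / 0.993 = 75970.53
Insurance premium = 0.7% × 75970.53 = 531.79

CIF value: CAD 75970.53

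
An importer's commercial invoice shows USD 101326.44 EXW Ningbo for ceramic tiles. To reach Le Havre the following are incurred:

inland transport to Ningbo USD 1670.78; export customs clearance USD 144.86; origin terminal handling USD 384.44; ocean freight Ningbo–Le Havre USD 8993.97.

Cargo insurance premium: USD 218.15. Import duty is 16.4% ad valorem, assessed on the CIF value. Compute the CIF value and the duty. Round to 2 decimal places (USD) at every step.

CIF = EXW price + pre-shipment costs + freight + insurance
CIF = 101326.44 + 1670.78 + 144.86 + 384.44 + 8993.97 + 218.15 = 112738.64
Import duty = 112738.64 × 16.4% = 18489.14

CIF value: USD 112738.64; import duty: USD 18489.14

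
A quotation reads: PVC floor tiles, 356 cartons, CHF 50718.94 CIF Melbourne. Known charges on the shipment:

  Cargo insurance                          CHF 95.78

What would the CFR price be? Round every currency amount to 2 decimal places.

From CIF to CFR, the seller no longer bears: insurance.
CFR price = 50718.94 − 95.78 = 50623.16

CFR price: CHF 50623.16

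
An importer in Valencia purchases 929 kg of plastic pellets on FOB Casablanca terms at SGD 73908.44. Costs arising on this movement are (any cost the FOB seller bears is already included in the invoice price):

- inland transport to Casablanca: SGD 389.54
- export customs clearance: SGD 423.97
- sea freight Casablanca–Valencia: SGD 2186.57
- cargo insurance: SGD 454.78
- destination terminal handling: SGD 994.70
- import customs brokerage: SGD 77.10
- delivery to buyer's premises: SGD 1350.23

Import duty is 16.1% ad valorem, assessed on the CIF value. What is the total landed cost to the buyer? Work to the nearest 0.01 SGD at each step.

Total landed cost: SGD 91296.34

FOB: the seller bears costs until goods are on board at the origin port; the buyer bears freight, insurance and all costs thereafter.
Already in the invoice (seller's account under FOB): inland to port, export clearance — exclude.
CIF value = FOB price + freight + insurance = 73908.44 + 2186.57 + 454.78 = 76549.79
Import duty = 76549.79 × 16.1% = 12324.52
Buyer bears: freight 2186.57 + insurance 454.78 + destination terminal 994.70 + brokerage 77.10 + delivery 1350.23 + duty 12324.52 = 17387.90
Landed cost = invoice 73908.44 + 17387.90 = 91296.34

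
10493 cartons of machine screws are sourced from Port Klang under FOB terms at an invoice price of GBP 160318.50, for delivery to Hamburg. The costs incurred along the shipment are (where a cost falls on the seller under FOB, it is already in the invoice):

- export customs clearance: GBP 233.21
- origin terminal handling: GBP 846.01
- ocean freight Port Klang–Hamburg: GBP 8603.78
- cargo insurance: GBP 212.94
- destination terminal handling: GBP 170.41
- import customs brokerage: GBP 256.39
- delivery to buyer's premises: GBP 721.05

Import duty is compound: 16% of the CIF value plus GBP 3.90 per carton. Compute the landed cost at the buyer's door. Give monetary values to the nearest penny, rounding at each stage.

FOB: the seller bears costs until goods are on board at the origin port; the buyer bears freight, insurance and all costs thereafter.
Already in the invoice (seller's account under FOB): export clearance, origin terminal — exclude.
CIF value = FOB price + freight + insurance = 160318.50 + 8603.78 + 212.94 = 169135.22
Ad valorem component: 169135.22 × 16% = 27061.64
Specific component: 10493 × 3.90 = 40922.70
Import duty = 27061.64 + 40922.70 = 67984.34
Buyer bears: freight 8603.78 + insurance 212.94 + destination terminal 170.41 + brokerage 256.39 + delivery 721.05 + duty 67984.34 = 77948.91
Landed cost = invoice 160318.50 + 77948.91 = 238267.41

Total landed cost: GBP 238267.41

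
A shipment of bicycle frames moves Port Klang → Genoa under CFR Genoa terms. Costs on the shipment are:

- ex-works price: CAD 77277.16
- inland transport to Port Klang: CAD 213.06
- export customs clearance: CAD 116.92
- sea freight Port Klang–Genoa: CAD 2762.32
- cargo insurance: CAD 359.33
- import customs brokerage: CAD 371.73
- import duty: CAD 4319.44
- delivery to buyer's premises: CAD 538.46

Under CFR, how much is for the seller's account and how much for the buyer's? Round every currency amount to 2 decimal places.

CFR: the seller pays costs through ocean freight to the destination port, but not insurance.
Seller's account: goods 77277.16 + inland to port 213.06 + export clearance 116.92 + freight 2762.32 = 80369.46
Buyer's account: insurance 359.33 + brokerage 371.73 + duty 4319.44 + delivery 538.46 = 5588.96

Seller: CAD 80369.46; buyer: CAD 5588.96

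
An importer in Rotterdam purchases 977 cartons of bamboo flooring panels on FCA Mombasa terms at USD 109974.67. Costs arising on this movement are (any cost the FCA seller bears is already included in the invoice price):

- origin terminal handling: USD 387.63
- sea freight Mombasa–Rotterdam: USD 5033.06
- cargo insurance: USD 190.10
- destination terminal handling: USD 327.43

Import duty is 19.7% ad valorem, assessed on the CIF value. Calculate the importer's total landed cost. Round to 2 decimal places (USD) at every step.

Total landed cost: USD 138683.23

FCA: the seller delivers export-cleared goods to the carrier; the buyer bears costs from that point.
CIF value = FCA price + origin terminal + freight + insurance = 109974.67 + 387.63 + 5033.06 + 190.10 = 115585.46
Import duty = 115585.46 × 19.7% = 22770.34
Buyer bears: origin terminal 387.63 + freight 5033.06 + insurance 190.10 + destination terminal 327.43 + duty 22770.34 = 28708.56
Landed cost = invoice 109974.67 + 28708.56 = 138683.23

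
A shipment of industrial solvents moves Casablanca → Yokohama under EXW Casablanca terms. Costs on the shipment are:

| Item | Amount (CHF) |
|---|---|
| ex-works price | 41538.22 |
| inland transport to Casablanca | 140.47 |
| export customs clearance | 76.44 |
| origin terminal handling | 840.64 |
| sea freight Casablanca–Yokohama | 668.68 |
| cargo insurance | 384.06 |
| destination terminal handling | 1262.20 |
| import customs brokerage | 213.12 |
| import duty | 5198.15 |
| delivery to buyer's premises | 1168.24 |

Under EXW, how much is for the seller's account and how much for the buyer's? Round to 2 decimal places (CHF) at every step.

EXW: the seller makes goods available at their premises; the buyer bears all onward costs.
Seller's account: goods 41538.22 = 41538.22
Buyer's account: inland to port 140.47 + export clearance 76.44 + origin terminal 840.64 + freight 668.68 + insurance 384.06 + destination terminal 1262.20 + brokerage 213.12 + duty 5198.15 + delivery 1168.24 = 9952.00

Seller: CHF 41538.22; buyer: CHF 9952.00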